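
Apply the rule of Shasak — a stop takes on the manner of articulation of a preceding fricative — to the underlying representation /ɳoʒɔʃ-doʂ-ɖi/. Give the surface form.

The rule targets /d/ (voiced alveolar stop), which sits after the trigger /ʃ/ (fricative).
The voiced alveolar fricative is [z], so /d/ → [z].
The same rule applies at the second boundary: /ɖ/ → [ʐ] next to /ʂ/.

[ɳoʒɔʃzoʂʐi]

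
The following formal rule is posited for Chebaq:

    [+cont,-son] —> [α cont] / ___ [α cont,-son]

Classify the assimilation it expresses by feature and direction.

regressive manner assimilation

The shared variable α links the value of [cont] on the target to that of the neighbouring obstruent. [cont] distinguishes stops from fricatives — a manner-of-articulation feature — so this is manner assimilation.
The conditioning segment sits to the right of the focus bar, meaning the trigger follows the segment that changes — regressive assimilation.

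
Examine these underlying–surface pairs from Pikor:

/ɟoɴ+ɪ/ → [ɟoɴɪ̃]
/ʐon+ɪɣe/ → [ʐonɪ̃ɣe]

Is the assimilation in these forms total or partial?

partial assimilation

The vowel /ɪ/ surfaces as nasalised [ɪ̃] next to the preceding nasal /ɴ/ — it has acquired the [+nasal] feature of its neighbour.
The other form shows the same pattern: /ɪ/ → [ɪ̃] after /n/ — each time a vowel is nasalised next to a preceding nasal.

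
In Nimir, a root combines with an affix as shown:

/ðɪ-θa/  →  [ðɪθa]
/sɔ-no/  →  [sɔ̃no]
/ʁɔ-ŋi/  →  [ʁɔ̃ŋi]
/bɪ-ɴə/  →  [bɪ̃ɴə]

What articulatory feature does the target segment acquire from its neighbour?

nasality

The vowel /ɔ/ surfaces as nasalised [ɔ̃] next to the following nasal /n/ — it has acquired the [+nasal] feature of its neighbour.
Likewise in the remaining data: /ɔ/ → [ɔ̃] before /ŋ/; /ɪ/ → [ɪ̃] before /ɴ/ — each time a vowel is nasalised next to a following nasal.
No change occurs in [ðɪθa] because the vowel at the boundary is adjacent to an oral consonant, not a nasal (/ɪ/ next to /θ/).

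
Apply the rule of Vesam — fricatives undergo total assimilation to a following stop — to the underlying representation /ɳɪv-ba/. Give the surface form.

[ɳɪbba]

/v/ is the segment targeted by the rule; it sits immediately before /b/, so it assimilates completely and surfaces as [b].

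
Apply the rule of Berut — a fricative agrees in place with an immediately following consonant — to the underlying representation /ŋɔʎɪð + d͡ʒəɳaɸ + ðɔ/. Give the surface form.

[ŋɔʎɪʒd͡ʒəɳaθðɔ]

/ð/ is a voiced dental fricative. The following trigger /d͡ʒ/ is postalveolar, so /ð/ must become postalveolar as well.
The voiced postalveolar fricative is [ʒ], so /ð/ → [ʒ].
The same rule applies at the second boundary: /ɸ/ → [θ] next to /ð/.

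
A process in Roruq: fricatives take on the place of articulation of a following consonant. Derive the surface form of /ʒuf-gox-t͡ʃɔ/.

The rule targets /f/ (voiceless labiodental fricative), which sits before the trigger /g/ (velar).
The voiceless velar fricative is [x], so /f/ → [x].
The same rule applies at the second boundary: /x/ → [ʃ] next to /t͡ʃ/.

[ʒuxgoʃt͡ʃɔ]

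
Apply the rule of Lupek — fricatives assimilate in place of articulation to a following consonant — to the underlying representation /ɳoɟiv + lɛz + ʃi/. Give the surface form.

/v/ is a voiced labiodental fricative. The following trigger /l/ is alveolar, so /v/ must become alveolar as well.
Changing only its place to alveolar gives [z] — the voiced alveolar fricative.
The same rule applies at the second boundary: /z/ → [ʒ] next to /ʃ/.

[ɳoɟizlɛʒʃi]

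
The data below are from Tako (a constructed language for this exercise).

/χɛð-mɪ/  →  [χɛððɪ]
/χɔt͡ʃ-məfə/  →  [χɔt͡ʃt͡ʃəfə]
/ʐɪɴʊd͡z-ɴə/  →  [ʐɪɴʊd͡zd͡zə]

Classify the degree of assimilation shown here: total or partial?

total assimilation

The segment that alternates is /m/, which surfaces as [ð] when adjacent to /ð/.
The output [ð] is identical to the trigger /ð/ — every feature (place, manner, voicing) has been copied — so this is total assimilation.
The other forms behave the same way: /m/ → [t͡ʃ] after /t͡ʃ/; /ɴ/ → [d͡z] after /d͡z/ — in each case the output is a copy of the preceding consonant.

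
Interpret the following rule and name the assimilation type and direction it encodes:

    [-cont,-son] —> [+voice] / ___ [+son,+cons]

regressive voicing assimilation

The structural change is [+voice], and the conditioning segment [+son,+cons] (a sonorant consonant) is itself voiced, so the target comes to share the voicing of its neighbour — voicing assimilation.
The conditioning segment sits to the right of the focus bar, meaning the trigger follows the segment that changes — regressive assimilation.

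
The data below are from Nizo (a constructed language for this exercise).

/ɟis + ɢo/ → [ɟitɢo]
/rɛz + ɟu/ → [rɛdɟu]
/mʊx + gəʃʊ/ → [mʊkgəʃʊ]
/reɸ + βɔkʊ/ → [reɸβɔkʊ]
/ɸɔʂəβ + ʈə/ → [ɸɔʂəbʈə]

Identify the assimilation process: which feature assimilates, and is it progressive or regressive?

regressive manner assimilation

Underlying /s/ is realised as [t] next to /ɢ/; /ɢ/ itself does not change.
/s/ is a fricative while /ɢ/ is a stop; the output [t] is a stop, matching the trigger — so the feature that spreads is manner.
Place and voice are unchanged, so the assimilation is partial, not total.
The same holds elsewhere in the data: /z/ → [d] before /ɟ/ (fricative → stop, matching a stop); /x/ → [k] before /g/ (fricative → stop, matching a stop); /β/ → [b] before /ʈ/ (fricative → stop, matching a stop) — only manner changes, and always toward the following segment.
Nothing changes in [reɸβɔkʊ]: there the adjacent consonants already agree in manner (/ɸ/ and /β/ are both fricatives), so this form is consistent with the same rule.
Since the segment that changes precedes the conditioning segment, the assimilation is regressive.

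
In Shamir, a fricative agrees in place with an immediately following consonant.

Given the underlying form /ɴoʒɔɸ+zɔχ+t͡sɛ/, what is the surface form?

[ɴoʒɔszɔst͡sɛ]

The rule targets /ɸ/ (voiceless bilabial fricative), which sits before the trigger /z/ (alveolar).
A voiceless alveolar fricative is [s], so the surface segment is [s].
The same rule applies at the second boundary: /χ/ → [s] next to /t͡s/.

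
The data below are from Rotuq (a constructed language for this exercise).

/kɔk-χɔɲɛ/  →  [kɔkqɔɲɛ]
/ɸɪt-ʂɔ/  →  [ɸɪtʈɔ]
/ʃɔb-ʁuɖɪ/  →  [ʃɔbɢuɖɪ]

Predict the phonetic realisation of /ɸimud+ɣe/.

[ɸimudge]

The data show progressive manner assimilation: /χ/ → [q] after /k/; /ʂ/ → [ʈ] after /t/; /ʁ/ → [ɢ] after /b/. In each pair only manner changes, matching the preceding consonant, while place and voice stay constant.
/ɣ/ is a voiced velar fricative. The preceding trigger /d/ is a stop, so /ɣ/ must become a stop as well.
The voiced velar stop is [g], so /ɣ/ → [g].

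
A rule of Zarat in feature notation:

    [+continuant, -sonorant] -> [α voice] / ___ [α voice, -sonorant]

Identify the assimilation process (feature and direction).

The rule copies [voice] from the environment onto the target, so the assimilating feature is voicing.
The conditioning segment sits to the right of the focus bar, meaning the trigger follows the segment that changes — regressive assimilation.

regressive voicing assimilation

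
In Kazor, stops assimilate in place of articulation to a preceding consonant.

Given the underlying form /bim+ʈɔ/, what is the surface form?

[bimpɔ]

The rule targets /ʈ/ (voiceless retroflex stop), which sits after the trigger /m/ (bilabial).
A voiceless bilabial stop is [p], so the surface segment is [p].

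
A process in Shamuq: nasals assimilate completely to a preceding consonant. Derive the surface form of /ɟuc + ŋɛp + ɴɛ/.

/ŋ/ is the segment targeted by the rule; it sits immediately after /c/, so it assimilates completely and surfaces as [c].
The same rule applies at the second boundary: /ɴ/ → [p] next to /p/.

[ɟuccɛppɛ]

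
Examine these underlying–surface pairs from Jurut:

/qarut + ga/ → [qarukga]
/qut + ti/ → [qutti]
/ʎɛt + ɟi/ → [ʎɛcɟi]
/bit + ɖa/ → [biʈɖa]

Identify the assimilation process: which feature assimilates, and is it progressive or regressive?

Underlying /t/ is realised as [k] next to /g/; /g/ itself does not change.
The change alveolar → velar matches the place of the following /g/, identifying this as place assimilation.
Manner and voice are unchanged, so the assimilation is partial, not total.
The same holds elsewhere in the data: /t/ → [c] before /ɟ/ (alveolar → palatal, matching palatal); /t/ → [ʈ] before /ɖ/ (alveolar → retroflex, matching retroflex) — only place changes, and always toward the following segment.
No alternation appears in [qutti]: there the adjacent consonants already agree in place (/t/ and /t/ are both alveolar), so this form is consistent with the same rule.
The trigger is the following segment, so the direction is regressive (anticipatory).

regressive place assimilation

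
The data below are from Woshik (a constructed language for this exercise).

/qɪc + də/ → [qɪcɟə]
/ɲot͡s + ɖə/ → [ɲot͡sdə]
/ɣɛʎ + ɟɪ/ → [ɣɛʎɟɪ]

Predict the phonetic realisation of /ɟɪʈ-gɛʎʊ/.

[ɟɪʈɖɛʎʊ]

The data show progressive place assimilation: /d/ → [ɟ] after /c/; /ɖ/ → [d] after /t͡s/. In each pair only place changes, matching the preceding consonant, while manner and voice stay constant.
No alternation appears in [ɣɛʎɟɪ]: there the adjacent consonants already agree in place (/ɟ/ and /ʎ/ are both palatal), so this form is consistent with the same rule.
The rule targets /g/ (voiced velar stop), which sits after the trigger /ʈ/ (retroflex).
A voiced retroflex stop is [ɖ], so the surface segment is [ɖ].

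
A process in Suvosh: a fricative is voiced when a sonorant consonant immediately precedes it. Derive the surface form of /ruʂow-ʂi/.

/ʂ/ is a voiceless retroflex fricative. The preceding trigger /w/ is voiced, so /ʂ/ must become voiced as well.
Changing only its voicing to voiced gives [ʐ] — the voiced retroflex fricative.

[ruʂowʐi]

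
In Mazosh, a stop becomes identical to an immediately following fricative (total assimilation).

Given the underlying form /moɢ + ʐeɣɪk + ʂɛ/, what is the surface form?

[moʐʐeɣɪʂʂɛ]

/ɢ/ is the segment targeted by the rule; it sits immediately before /ʐ/, so it assimilates completely and surfaces as [ʐ].
At the second juncture, /k/ likewise becomes [ʂ] adjacent to /ʂ/.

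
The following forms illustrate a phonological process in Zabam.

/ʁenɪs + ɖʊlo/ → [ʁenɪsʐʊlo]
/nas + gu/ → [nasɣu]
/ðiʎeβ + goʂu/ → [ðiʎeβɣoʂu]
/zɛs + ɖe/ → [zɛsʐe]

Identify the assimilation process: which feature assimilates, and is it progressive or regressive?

progressive manner assimilation

Comparing underlying and surface forms, /ɖ/ → [ʐ] is the alternation; the neighbouring /s/ is constant.
The change stop → fricative matches the manner of the preceding /s/, identifying this as manner assimilation.
Place and voice are unchanged, so the assimilation is partial, not total.
The other alternating forms pattern the same way: /g/ → [ɣ] after /s/ (stop → fricative, matching a fricative); /g/ → [ɣ] after /β/ (stop → fricative, matching a fricative) — only manner changes, and always toward the preceding segment.
Since the segment that changes follows the conditioning segment, the assimilation is progressive.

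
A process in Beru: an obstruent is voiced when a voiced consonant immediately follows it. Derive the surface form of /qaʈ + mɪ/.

/ʈ/ is a voiceless retroflex stop. The following trigger /m/ is voiced, so /ʈ/ must become voiced as well.
The voiced retroflex stop is [ɖ], so /ʈ/ → [ɖ].

[qaɖmɪ]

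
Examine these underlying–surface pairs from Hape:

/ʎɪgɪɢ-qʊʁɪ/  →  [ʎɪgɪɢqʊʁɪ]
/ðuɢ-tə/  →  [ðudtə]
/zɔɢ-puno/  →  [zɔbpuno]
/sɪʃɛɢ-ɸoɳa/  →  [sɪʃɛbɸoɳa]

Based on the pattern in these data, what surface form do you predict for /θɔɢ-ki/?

The data show regressive place assimilation: /ɢ/ → [d] before /t/; /ɢ/ → [b] before /p/; /ɢ/ → [b] before /ɸ/. In each pair only place changes, matching the following consonant, while manner and voice stay constant.
No alternation appears in [ʎɪgɪɢqʊʁɪ]: there the adjacent consonants already agree in place (/ɢ/ and /q/ are both uvular), so this form is consistent with the same rule.
The rule targets /ɢ/ (voiced uvular stop), which sits before the trigger /k/ (velar).
A voiced velar stop is [g], so the surface segment is [g].

[θɔgki]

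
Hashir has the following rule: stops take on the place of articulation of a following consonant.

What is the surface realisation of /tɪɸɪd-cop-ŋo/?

[tɪɸɪɟcokŋo]

/d/ is a voiced alveolar stop. The following trigger /c/ is palatal, so /d/ must become palatal as well.
Changing only its place to palatal gives [ɟ] — the voiced palatal stop.
The same rule applies at the second boundary: /p/ → [k] next to /ŋ/.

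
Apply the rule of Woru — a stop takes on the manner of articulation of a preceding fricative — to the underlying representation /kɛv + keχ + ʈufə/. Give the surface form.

/k/ is a voiceless velar stop. The preceding trigger /v/ is a fricative, so /k/ must become a fricative as well.
Changing only its manner to fricative gives [x] — the voiceless velar fricative.
At the second juncture, /ʈ/ likewise becomes [ʂ] adjacent to /χ/.

[kɛvxeχʂufə]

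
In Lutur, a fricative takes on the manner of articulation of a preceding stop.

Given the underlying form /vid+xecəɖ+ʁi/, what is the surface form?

[vidkecəɖɢi]

The rule targets /x/ (voiceless velar fricative), which sits after the trigger /d/ (stop).
Changing only its manner to stop gives [k] — the voiceless velar stop.
The same rule applies at the second boundary: /ʁ/ → [ɢ] next to /ɖ/.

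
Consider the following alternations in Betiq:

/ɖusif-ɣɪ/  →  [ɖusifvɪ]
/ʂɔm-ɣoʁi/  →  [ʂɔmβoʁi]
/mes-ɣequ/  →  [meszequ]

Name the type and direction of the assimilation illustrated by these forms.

progressive place assimilation

Comparing underlying and surface forms, /ɣ/ → [v] is the alternation; the neighbouring /f/ is constant.
/ɣ/ is velar while /f/ is labiodental; the output [v] is labiodental, matching the trigger — so the feature that spreads is place.
Manner and voice are unchanged, so the assimilation is partial, not total.
Checking the remaining alternations: /ɣ/ → [β] after /m/ (velar → bilabial, matching bilabial); /ɣ/ → [z] after /s/ (velar → alveolar, matching alveolar) — only place changes, and always toward the preceding segment.
The trigger is the preceding segment, so the direction is progressive (perseverative).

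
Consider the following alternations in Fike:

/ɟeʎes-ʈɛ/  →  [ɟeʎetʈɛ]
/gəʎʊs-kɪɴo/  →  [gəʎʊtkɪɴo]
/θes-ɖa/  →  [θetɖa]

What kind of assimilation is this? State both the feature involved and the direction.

regressive manner assimilation

The segment that alternates is /s/, which surfaces as [t] when adjacent to /ʈ/.
The change fricative → stop matches the manner of the following /ʈ/, identifying this as manner assimilation.
Place and voice are unchanged, so the assimilation is partial, not total.
Checking the remaining alternations: /s/ → [t] before /k/ (fricative → stop, matching a stop); /s/ → [t] before /ɖ/ (fricative → stop, matching a stop) — only manner changes, and always toward the following segment.
The trigger is the following segment, so the direction is regressive (anticipatory).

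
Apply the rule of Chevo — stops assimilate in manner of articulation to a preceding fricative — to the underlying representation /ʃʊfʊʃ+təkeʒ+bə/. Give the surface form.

/t/ is a voiceless alveolar stop. The preceding trigger /ʃ/ is a fricative, so /t/ must become a fricative as well.
A voiceless alveolar fricative is [s], so the surface segment is [s].
The same rule applies at the second boundary: /b/ → [β] next to /ʒ/.

[ʃʊfʊʃsəkeʒβə]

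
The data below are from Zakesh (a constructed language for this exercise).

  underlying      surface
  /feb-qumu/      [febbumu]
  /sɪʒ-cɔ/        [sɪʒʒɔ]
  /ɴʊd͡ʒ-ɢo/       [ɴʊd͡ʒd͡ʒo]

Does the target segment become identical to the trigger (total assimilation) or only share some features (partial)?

total assimilation

The segment that alternates is /q/, which surfaces as [b] when adjacent to /b/.
The output [b] is identical to the trigger /b/ — every feature (place, manner, voicing) has been copied — so this is total assimilation.
The other forms behave the same way: /c/ → [ʒ] after /ʒ/; /ɢ/ → [d͡ʒ] after /d͡ʒ/ — in each case the output is a copy of the preceding consonant.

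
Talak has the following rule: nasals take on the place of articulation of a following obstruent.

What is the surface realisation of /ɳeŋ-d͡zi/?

[ɳend͡zi]

/ŋ/ is a voiced velar nasal. The following trigger /d͡z/ is alveolar, so /ŋ/ must become alveolar as well.
Changing only its place to alveolar gives [n] — the voiced alveolar nasal.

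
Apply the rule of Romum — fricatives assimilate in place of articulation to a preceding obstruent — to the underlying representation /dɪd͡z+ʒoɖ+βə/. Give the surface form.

/ʒ/ is a voiced postalveolar fricative. The preceding trigger /d͡z/ is alveolar, so /ʒ/ must become alveolar as well.
Changing only its place to alveolar gives [z] — the voiced alveolar fricative.
At the second juncture, /β/ likewise becomes [ʐ] adjacent to /ɖ/.

[dɪd͡zzoɖʐə]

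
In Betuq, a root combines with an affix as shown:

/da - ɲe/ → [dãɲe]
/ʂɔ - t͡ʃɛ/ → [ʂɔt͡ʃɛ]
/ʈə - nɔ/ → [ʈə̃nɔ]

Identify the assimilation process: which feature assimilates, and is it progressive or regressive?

The vowel /a/ surfaces as nasalised [ã] next to the following nasal /ɲ/ — it has acquired the [+nasal] feature of its neighbour.
Likewise in the remaining data: /ə/ → [ə̃] before /n/ — each time a vowel is nasalised next to a following nasal.
No change occurs in [ʂɔt͡ʃɛ] because the vowel at the boundary is adjacent to an oral consonant, not a nasal (/ɔ/ next to /t͡ʃ/).
Because the conditioning nasal is to the right of the vowel that changes, the process is regressive (anticipatory).

regressive nasality assimilation (vowel nasalisation)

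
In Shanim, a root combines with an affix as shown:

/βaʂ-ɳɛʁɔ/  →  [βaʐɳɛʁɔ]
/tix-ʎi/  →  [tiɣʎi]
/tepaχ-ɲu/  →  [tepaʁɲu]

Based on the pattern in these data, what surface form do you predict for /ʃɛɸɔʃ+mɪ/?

[ʃɛɸɔʒmɪ]

The data show regressive voicing assimilation: /ʂ/ → [ʐ] before /ɳ/; /x/ → [ɣ] before /ʎ/; /χ/ → [ʁ] before /ɲ/. In each pair only voicing changes, matching the following consonant, while place and manner stay constant.
The rule targets /ʃ/ (voiceless postalveolar fricative), which sits before the trigger /m/ (voiced).
The voiced postalveolar fricative is [ʒ], so /ʃ/ → [ʒ].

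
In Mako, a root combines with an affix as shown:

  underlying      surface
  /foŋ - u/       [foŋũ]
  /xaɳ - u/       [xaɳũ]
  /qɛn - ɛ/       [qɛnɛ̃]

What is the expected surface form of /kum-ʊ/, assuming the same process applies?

The data show progressive nasality assimilation (vowel nasalisation): /u/ → [ũ] after /ŋ/; /u/ → [ũ] after /ɳ/; /ɛ/ → [ɛ̃] after /n/ — a vowel is nasalised by an immediately preceding nasal consonant.
The vowel /ʊ/ is adjacent to the preceding nasal /m/, so it acquires [+nasal] and surfaces as [ʊ̃].

[kumʊ̃]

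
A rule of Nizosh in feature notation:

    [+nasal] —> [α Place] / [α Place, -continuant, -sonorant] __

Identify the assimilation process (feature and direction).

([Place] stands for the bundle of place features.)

The shared variable α links the value of the place features (abbreviated [Place]) on the target to the same value on the neighbouring segment, so place is the feature that assimilates.
Since the environment is written before the underscore, the trigger precedes the target; the direction is progressive.

progressive place assimilation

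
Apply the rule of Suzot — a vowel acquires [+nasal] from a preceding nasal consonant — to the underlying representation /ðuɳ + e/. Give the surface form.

[ðuɳẽ]

The vowel /e/ is adjacent to the preceding nasal /ɳ/, so it acquires [+nasal] and surfaces as [ẽ].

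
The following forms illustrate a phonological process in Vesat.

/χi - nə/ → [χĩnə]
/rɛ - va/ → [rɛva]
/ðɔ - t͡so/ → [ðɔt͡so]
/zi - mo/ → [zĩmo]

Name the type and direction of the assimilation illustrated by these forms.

The vowel /i/ surfaces as nasalised [ĩ] next to the following nasal /n/ — it has acquired the [+nasal] feature of its neighbour.
Likewise in the remaining data: /i/ → [ĩ] before /m/ — each time a vowel is nasalised next to a following nasal.
No change occurs in [rɛva], [ðɔt͡so] because the vowel at the boundary is adjacent to an oral consonant, not a nasal (/ɛ/ next to /v/; /ɔ/ next to /t͡s/).
Because the conditioning nasal is to the right of the vowel that changes, the process is regressive (anticipatory).

regressive nasality assimilation (vowel nasalisation)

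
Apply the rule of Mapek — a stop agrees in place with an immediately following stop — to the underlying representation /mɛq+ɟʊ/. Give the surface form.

/q/ is a voiceless uvular stop. The following trigger /ɟ/ is palatal, so /q/ must become palatal as well.
The voiceless palatal stop is [c], so /q/ → [c].

[mɛcɟʊ]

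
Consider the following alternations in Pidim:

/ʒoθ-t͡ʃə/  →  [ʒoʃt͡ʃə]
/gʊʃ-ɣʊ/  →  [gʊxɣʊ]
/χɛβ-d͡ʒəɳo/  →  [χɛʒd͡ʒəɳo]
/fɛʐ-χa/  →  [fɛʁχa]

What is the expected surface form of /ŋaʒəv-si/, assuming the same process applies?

The data show regressive place assimilation: /θ/ → [ʃ] before /t͡ʃ/; /ʃ/ → [x] before /ɣ/; /β/ → [ʒ] before /d͡ʒ/; /ʐ/ → [ʁ] before /χ/. In each pair only place changes, matching the following consonant, while manner and voice stay constant.
The rule targets /v/ (voiced labiodental fricative), which sits before the trigger /s/ (alveolar).
Changing only its place to alveolar gives [z] — the voiced alveolar fricative.

[ŋaʒəzsi]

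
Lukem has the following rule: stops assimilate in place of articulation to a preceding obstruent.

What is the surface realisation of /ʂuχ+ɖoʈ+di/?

/ɖ/ is a voiced retroflex stop. The preceding trigger /χ/ is uvular, so /ɖ/ must become uvular as well.
Changing only its place to uvular gives [ɢ] — the voiced uvular stop.
At the second juncture, /d/ likewise becomes [ɖ] adjacent to /ʈ/.

[ʂuχɢoʈɖi]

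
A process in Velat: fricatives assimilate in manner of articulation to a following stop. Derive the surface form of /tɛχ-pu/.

/χ/ is a voiceless uvular fricative. The following trigger /p/ is a stop, so /χ/ must become a stop as well.
A voiceless uvular stop is [q], so the surface segment is [q].

[tɛqpu]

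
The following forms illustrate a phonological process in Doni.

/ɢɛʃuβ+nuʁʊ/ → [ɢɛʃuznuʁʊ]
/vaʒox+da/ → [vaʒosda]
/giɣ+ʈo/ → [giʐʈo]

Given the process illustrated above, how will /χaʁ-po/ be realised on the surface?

The data show regressive place assimilation: /β/ → [z] before /n/; /x/ → [s] before /d/; /ɣ/ → [ʐ] before /ʈ/. In each pair only place changes, matching the following consonant, while manner and voice stay constant.
/ʁ/ is a voiced uvular fricative. The following trigger /p/ is bilabial, so /ʁ/ must become bilabial as well.
A voiced bilabial fricative is [β], so the surface segment is [β].

[χaβpo]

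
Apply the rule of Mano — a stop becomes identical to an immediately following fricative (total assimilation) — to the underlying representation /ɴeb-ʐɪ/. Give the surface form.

/b/ is the segment targeted by the rule; it sits immediately before /ʐ/, so it assimilates completely and surfaces as [ʐ].

[ɴeʐʐɪ]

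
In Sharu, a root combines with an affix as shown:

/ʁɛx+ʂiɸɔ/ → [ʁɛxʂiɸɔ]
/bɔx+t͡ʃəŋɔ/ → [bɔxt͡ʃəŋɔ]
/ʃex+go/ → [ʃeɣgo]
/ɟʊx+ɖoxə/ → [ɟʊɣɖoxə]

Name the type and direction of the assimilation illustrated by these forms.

regressive voicing assimilation

The segment that alternates is /x/, which surfaces as [ɣ] when adjacent to /g/.
/x/ is voiceless while /g/ is voiced; the output [ɣ] is voiced, matching the trigger — so the feature that spreads is voicing.
Place and manner are unchanged, so the assimilation is partial, not total.
Checking the remaining alternation: /x/ → [ɣ] before /ɖ/ (voiceless → voiced, matching voiced) — only voicing changes, and always toward the following segment.
No alternation appears in [ʁɛxʂiɸɔ], [bɔxt͡ʃəŋɔ]: there the adjacent consonants already agree in voicing (/x/ and /ʂ/ are both voiceless; /x/ and /t͡ʃ/ are both voiceless), so these forms are consistent with the same rule.
Since the segment that changes precedes the conditioning segment, the assimilation is regressive.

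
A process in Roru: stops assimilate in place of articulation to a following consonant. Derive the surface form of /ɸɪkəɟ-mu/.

/ɟ/ is a voiced palatal stop. The following trigger /m/ is bilabial, so /ɟ/ must become bilabial as well.
Changing only its place to bilabial gives [b] — the voiced bilabial stop.

[ɸɪkəbmu]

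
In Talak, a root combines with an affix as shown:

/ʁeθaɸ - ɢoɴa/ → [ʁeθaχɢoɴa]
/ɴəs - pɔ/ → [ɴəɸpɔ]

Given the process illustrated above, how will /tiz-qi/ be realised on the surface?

The data show regressive place assimilation: /ɸ/ → [χ] before /ɢ/; /s/ → [ɸ] before /p/. In each pair only place changes, matching the following consonant, while manner and voice stay constant.
The rule targets /z/ (voiced alveolar fricative), which sits before the trigger /q/ (uvular).
A voiced uvular fricative is [ʁ], so the surface segment is [ʁ].

[tiʁqi]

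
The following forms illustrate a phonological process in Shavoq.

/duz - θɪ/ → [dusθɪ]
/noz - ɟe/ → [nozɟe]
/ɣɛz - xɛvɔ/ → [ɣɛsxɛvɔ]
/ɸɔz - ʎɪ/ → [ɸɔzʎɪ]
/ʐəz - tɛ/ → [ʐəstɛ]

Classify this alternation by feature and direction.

regressive voicing assimilation

Comparing underlying and surface forms, /z/ → [s] is the alternation; the neighbouring /θ/ is constant.
The change voiced → voiceless matches the voicing of the following /θ/, identifying this as voicing assimilation.
Place and manner are unchanged, so the assimilation is partial, not total.
Checking the remaining alternations: /z/ → [s] before /x/ (voiced → voiceless, matching voiceless); /z/ → [s] before /t/ (voiced → voiceless, matching voiceless) — only voicing changes, and always toward the following segment.
No alternation appears in [nozɟe], [ɸɔzʎɪ]: there the adjacent consonants already agree in voicing (/z/ and /ɟ/ are both voiced; /z/ and /ʎ/ are both voiced), so these forms are consistent with the same rule.
Since the segment that changes precedes the conditioning segment, the assimilation is regressive.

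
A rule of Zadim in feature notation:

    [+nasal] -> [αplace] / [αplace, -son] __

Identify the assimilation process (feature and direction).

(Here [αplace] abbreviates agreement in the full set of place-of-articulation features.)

progressive place assimilation

The shared variable α links the value of the place features (abbreviated [place]) on the target to the same value on the neighbouring segment, so place is the feature that assimilates.
Since the environment is written before the underscore, the trigger precedes the target; the direction is progressive.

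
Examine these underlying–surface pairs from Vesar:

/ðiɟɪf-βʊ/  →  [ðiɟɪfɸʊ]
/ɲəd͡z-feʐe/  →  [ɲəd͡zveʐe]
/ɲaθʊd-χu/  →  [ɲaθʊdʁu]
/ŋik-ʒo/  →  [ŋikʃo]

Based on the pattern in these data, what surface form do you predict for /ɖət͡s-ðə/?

The data show progressive voicing assimilation: /β/ → [ɸ] after /f/; /f/ → [v] after /d͡z/; /χ/ → [ʁ] after /d/; /ʒ/ → [ʃ] after /k/. In each pair only voicing changes, matching the preceding consonant, while place and manner stay constant.
The rule targets /ð/ (voiced dental fricative), which sits after the trigger /t͡s/ (voiceless).
The voiceless dental fricative is [θ], so /ð/ → [θ].

[ɖət͡sθə]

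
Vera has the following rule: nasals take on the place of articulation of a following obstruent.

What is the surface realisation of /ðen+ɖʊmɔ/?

[ðeɳɖʊmɔ]

The rule targets /n/ (voiced alveolar nasal), which sits before the trigger /ɖ/ (retroflex).
A voiced retroflex nasal is [ɳ], so the surface segment is [ɳ].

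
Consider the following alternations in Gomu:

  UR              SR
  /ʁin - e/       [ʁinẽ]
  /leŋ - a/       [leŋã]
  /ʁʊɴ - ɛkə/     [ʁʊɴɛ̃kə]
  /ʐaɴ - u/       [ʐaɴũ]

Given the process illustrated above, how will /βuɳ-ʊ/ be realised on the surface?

The data show progressive nasality assimilation (vowel nasalisation): /e/ → [ẽ] after /n/; /a/ → [ã] after /ŋ/; /ɛ/ → [ɛ̃] after /ɴ/; /u/ → [ũ] after /ɴ/ — a vowel is nasalised by an immediately preceding nasal consonant.
/ʊ/ sits next to the nasal /ɳ/ and is therefore nasalised to [ʊ̃].

[βuɳʊ̃]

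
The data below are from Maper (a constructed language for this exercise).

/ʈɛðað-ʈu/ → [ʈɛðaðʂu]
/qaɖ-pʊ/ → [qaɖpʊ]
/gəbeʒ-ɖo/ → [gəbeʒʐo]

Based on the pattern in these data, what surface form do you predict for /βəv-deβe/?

[βəvzeβe]

The data show progressive manner assimilation: /ʈ/ → [ʂ] after /ð/; /ɖ/ → [ʐ] after /ʒ/. In each pair only manner changes, matching the preceding consonant, while place and voice stay constant.
No alternation appears in [qaɖpʊ]: there the adjacent consonants already agree in manner (/p/ and /ɖ/ are both stops), so this form is consistent with the same rule.
/d/ is a voiced alveolar stop. The preceding trigger /v/ is a fricative, so /d/ must become a fricative as well.
Changing only its manner to fricative gives [z] — the voiced alveolar fricative.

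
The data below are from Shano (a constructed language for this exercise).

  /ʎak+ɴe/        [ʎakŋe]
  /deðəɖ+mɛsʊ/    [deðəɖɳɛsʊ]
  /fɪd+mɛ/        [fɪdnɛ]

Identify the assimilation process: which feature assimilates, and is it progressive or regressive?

progressive place assimilation

The segment that alternates is /ɴ/, which surfaces as [ŋ] when adjacent to /k/.
/ɴ/ is uvular while /k/ is velar; the output [ŋ] is velar, matching the trigger — so the feature that spreads is place.
Manner and voice are unchanged, so the assimilation is partial, not total.
The same holds elsewhere in the data: /m/ → [ɳ] after /ɖ/ (bilabial → retroflex, matching retroflex); /m/ → [n] after /d/ (bilabial → alveolar, matching alveolar) — only place changes, and always toward the preceding segment.
The trigger is the preceding segment, so the direction is progressive (perseverative).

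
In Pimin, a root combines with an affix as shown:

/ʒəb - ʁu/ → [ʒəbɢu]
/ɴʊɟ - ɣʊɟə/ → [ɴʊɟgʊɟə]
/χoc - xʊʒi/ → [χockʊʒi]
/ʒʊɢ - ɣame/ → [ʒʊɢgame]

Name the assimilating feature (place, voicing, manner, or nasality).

manner

Underlying /ʁ/ is realised as [ɢ] next to /b/; /b/ itself does not change.
The change fricative → stop matches the manner of the preceding /b/, identifying this as manner assimilation.
The same holds elsewhere in the data: /ɣ/ → [g] after /ɟ/ (fricative → stop, matching a stop); /x/ → [k] after /c/ (fricative → stop, matching a stop); /ɣ/ → [g] after /ɢ/ (fricative → stop, matching a stop) — only manner changes, and always toward the preceding segment.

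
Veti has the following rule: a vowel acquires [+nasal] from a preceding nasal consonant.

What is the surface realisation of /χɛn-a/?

[χɛnã]

The vowel /a/ is adjacent to the preceding nasal /n/, so it acquires [+nasal] and surfaces as [ã].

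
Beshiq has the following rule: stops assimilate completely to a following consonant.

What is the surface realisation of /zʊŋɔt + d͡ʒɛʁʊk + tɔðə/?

/t/ is the segment targeted by the rule; it sits immediately before /d͡ʒ/, so it assimilates completely and surfaces as [d͡ʒ].
At the second juncture, /k/ likewise becomes [t] adjacent to /t/.

[zʊŋɔd͡ʒd͡ʒɛʁʊttɔðə]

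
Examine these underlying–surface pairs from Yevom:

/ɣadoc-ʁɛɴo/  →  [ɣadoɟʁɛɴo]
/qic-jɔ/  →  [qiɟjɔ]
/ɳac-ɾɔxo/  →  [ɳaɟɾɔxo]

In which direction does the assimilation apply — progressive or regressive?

regressive

The segment that alternates is /c/, which surfaces as [ɟ] when adjacent to /ʁ/.
The change voiceless → voiced matches the voicing of the following /ʁ/, identifying this as voicing assimilation.
The other alternating forms pattern the same way: /c/ → [ɟ] before /j/ (voiceless → voiced, matching voiced); /c/ → [ɟ] before /ɾ/ (voiceless → voiced, matching voiced) — only voicing changes, and always toward the following segment.
The trigger is the following segment, so the direction is regressive (anticipatory).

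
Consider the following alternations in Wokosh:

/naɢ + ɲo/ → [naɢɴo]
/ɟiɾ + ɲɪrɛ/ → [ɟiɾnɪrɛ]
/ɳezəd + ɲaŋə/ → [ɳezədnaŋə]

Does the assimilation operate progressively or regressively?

progressive

The segment that alternates is /ɲ/, which surfaces as [ɴ] when adjacent to /ɢ/.
The change palatal → uvular matches the place of the preceding /ɢ/, identifying this as place assimilation.
The same holds elsewhere in the data: /ɲ/ → [n] after /ɾ/ (palatal → alveolar, matching alveolar); /ɲ/ → [n] after /d/ (palatal → alveolar, matching alveolar) — only place changes, and always toward the preceding segment.
Since the segment that changes follows the conditioning segment, the assimilation is progressive.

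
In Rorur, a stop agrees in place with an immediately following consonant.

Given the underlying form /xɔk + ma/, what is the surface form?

The rule targets /k/ (voiceless velar stop), which sits before the trigger /m/ (bilabial).
Changing only its place to bilabial gives [p] — the voiceless bilabial stop.

[xɔpma]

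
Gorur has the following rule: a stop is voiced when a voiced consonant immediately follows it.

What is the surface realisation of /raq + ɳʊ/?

[raɢɳʊ]

/q/ is a voiceless uvular stop. The following trigger /ɳ/ is voiced, so /q/ must become voiced as well.
A voiced uvular stop is [ɢ], so the surface segment is [ɢ].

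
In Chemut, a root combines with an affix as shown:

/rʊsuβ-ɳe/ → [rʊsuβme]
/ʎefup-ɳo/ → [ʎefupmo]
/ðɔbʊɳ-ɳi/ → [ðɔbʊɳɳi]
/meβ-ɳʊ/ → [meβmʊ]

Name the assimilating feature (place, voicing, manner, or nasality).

place

Underlying /ɳ/ is realised as [m] next to /β/; /β/ itself does not change.
The change retroflex → bilabial matches the place of the preceding /β/, identifying this as place assimilation.
The same holds elsewhere in the data: /ɳ/ → [m] after /p/ (retroflex → bilabial, matching bilabial) — only place changes, and always toward the preceding segment.
Nothing changes in [ðɔbʊɳɳi]: there the adjacent consonants already agree in place (/ɳ/ and /ɳ/ are both retroflex), so this form is consistent with the same rule.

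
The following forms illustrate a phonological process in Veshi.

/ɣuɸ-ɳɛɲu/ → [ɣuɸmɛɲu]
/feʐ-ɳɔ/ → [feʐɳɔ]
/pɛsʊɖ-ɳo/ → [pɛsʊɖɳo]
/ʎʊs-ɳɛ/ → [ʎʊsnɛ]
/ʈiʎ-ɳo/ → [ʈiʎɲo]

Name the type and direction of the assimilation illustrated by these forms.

progressive place assimilation

Underlying /ɳ/ is realised as [m] next to /ɸ/; /ɸ/ itself does not change.
The change retroflex → bilabial matches the place of the preceding /ɸ/, identifying this as place assimilation.
Manner and voice are unchanged, so the assimilation is partial, not total.
The same holds elsewhere in the data: /ɳ/ → [n] after /s/ (retroflex → alveolar, matching alveolar); /ɳ/ → [ɲ] after /ʎ/ (retroflex → palatal, matching palatal) — only place changes, and always toward the preceding segment.
Nothing changes in [feʐɳɔ], [pɛsʊɖɳo]: there the adjacent consonants already agree in place (/ɳ/ and /ʐ/ are both retroflex; /ɳ/ and /ɖ/ are both retroflex), so these forms are consistent with the same rule.
Since the segment that changes follows the conditioning segment, the assimilation is progressive.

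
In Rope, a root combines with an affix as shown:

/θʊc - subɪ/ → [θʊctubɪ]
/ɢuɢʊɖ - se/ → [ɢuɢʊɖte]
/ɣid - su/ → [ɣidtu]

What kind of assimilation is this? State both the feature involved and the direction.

progressive manner assimilation

Comparing underlying and surface forms, /s/ → [t] is the alternation; the neighbouring /c/ is constant.
The change fricative → stop matches the manner of the preceding /c/, identifying this as manner assimilation.
Place and voice are unchanged, so the assimilation is partial, not total.
The same holds elsewhere in the data: /s/ → [t] after /ɖ/ (fricative → stop, matching a stop); /s/ → [t] after /d/ (fricative → stop, matching a stop) — only manner changes, and always toward the preceding segment.
Since the segment that changes follows the conditioning segment, the assimilation is progressive.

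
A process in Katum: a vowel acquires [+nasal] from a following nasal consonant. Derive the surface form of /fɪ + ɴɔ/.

The vowel /ɪ/ is adjacent to the following nasal /ɴ/, so it acquires [+nasal] and surfaces as [ɪ̃].

[fɪ̃ɴɔ]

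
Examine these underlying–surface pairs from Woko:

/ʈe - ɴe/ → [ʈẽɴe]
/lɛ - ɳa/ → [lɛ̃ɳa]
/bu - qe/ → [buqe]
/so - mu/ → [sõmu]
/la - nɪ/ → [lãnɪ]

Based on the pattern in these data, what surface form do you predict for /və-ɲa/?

[və̃ɲa]

The data show regressive nasality assimilation (vowel nasalisation): /e/ → [ẽ] before /ɴ/; /ɛ/ → [ɛ̃] before /ɳ/; /o/ → [õ] before /m/; /a/ → [ã] before /n/ — a vowel is nasalised by an immediately following nasal consonant.
No change occurs in [buqe] because the vowel at the boundary is adjacent to an oral consonant, not a nasal (/u/ next to /q/).
/ə/ sits next to the nasal /ɲ/ and is therefore nasalised to [ə̃].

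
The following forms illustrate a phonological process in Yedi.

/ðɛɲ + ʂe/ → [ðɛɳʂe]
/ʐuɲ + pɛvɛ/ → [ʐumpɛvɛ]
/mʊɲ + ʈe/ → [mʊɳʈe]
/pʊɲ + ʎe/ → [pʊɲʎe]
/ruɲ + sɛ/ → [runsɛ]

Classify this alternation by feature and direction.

regressive place assimilation

Comparing underlying and surface forms, /ɲ/ → [ɳ] is the alternation; the neighbouring /ʂ/ is constant.
/ɲ/ is palatal while /ʂ/ is retroflex; the output [ɳ] is retroflex, matching the trigger — so the feature that spreads is place.
Manner and voice are unchanged, so the assimilation is partial, not total.
Checking the remaining alternations: /ɲ/ → [m] before /p/ (palatal → bilabial, matching bilabial); /ɲ/ → [ɳ] before /ʈ/ (palatal → retroflex, matching retroflex); /ɲ/ → [n] before /s/ (palatal → alveolar, matching alveolar) — only place changes, and always toward the following segment.
No alternation appears in [pʊɲʎe]: there the adjacent consonants already agree in place (/ɲ/ and /ʎ/ are both palatal), so this form is consistent with the same rule.
The trigger is the following segment, so the direction is regressive (anticipatory).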